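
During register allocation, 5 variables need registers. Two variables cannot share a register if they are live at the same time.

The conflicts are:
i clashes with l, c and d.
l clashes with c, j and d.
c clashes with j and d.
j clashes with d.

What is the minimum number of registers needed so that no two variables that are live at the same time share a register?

i, l, c, d are mutually in conflict, so at least 4 registers are needed.
Using 4 registers: i=4, l=3, c=2, j=4, d=1. Each listed conflict is separated.

4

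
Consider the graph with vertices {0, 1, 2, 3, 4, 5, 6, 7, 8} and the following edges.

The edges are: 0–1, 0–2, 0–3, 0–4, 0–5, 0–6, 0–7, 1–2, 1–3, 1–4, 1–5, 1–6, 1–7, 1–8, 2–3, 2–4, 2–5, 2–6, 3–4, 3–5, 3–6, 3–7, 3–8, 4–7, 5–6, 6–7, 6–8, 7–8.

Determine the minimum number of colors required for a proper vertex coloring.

0, 1, 2, 3, 5, 6 are pairwise adjacent (a clique of size 6), so at least 6 colors are needed.
6 colors suffice: color a → {1}; color b → {3}; color c → {4, 6}; color d → {0, 8}; color e → {2, 7}; color f → {5}. Each edge has distinct colors on its endpoints.

6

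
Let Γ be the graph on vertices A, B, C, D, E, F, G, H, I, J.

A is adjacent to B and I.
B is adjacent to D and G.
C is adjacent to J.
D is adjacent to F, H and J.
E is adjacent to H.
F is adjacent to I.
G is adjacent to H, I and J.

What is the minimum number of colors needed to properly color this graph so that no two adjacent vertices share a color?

3

The cycle F-D-H-G-I-F has odd length 5, so it cannot be 2-colored; at least 3 colors are needed.
3 colors suffice: color 1 → {A, C, D, E, G}; color 2 → {B, H, I, J}; color 3 → {F}. Every edge joins two different colors.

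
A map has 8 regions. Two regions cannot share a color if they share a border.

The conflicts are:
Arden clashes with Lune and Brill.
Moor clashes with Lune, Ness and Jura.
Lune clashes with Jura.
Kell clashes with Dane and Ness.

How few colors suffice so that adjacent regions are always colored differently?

Moor, Lune, Jura all conflict with each other, so at least 3 colors are needed.
3 colors suffice: color 1 → {Lune, Dane, Brill, Ness}; color 2 → {Arden, Moor, Kell}; color 3 → {Jura}. No two conflicting regions share a color.

3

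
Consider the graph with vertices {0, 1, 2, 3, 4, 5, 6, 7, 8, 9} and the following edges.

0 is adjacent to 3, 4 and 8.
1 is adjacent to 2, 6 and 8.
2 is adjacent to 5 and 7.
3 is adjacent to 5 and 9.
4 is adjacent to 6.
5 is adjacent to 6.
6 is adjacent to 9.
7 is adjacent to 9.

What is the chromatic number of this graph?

The cycle 1-8-0-4-6-1 has odd length 5, so it cannot be 2-colored; at least 3 colors are needed.
A valid assignment using 3 colors: 0=a, 1=b, 2=a, 3=c, 4=b, 5=b, 6=a, 7=c, 8=c, 9=b. No two adjacent vertices share a color.

3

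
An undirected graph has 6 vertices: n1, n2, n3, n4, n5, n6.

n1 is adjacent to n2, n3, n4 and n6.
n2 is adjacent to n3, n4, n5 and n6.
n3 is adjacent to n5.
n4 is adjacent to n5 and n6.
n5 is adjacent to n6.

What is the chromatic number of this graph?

n2, n4, n5, n6 form a clique, so at least 4 colors are needed.
4 colors suffice: n1=blue, n2=red, n3=green, n4=green, n5=blue, n6=yellow. Each edge has distinct colors on its endpoints.

4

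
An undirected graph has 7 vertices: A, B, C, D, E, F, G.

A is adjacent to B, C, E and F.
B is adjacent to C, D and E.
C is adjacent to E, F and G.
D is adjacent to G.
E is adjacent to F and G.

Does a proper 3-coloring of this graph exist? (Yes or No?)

A, C, E, F are mutually adjacent (a clique of size 4), so at least 4 colors are needed.
So 3 colors are not enough.

No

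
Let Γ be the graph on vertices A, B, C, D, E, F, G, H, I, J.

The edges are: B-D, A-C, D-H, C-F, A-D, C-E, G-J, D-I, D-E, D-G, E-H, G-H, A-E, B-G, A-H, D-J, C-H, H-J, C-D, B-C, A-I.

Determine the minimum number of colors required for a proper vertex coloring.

A, C, D, E, H are mutually adjacent (a clique of size 5), so at least 5 colors are needed.
5 colors suffice: color 1 → {D, F}; color 2 → {C, G, I}; color 3 → {B, H}; color 4 → {A, J}; color 5 → {E}. Each edge has distinct colors on its endpoints.

5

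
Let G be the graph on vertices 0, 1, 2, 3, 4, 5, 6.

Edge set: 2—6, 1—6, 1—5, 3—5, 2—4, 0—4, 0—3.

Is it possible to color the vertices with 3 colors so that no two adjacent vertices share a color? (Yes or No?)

Yes

The chromatic number is 3. The cycle 6-2-4-0-3-5-1-6 has odd length 7, so it cannot be 2-colored; at least 3 colors are needed.
A valid assignment using 3 colors: 0=a, 1=c, 2=a, 3=b, 4=b, 5=a, 6=b.
That is already a proper 3-coloring.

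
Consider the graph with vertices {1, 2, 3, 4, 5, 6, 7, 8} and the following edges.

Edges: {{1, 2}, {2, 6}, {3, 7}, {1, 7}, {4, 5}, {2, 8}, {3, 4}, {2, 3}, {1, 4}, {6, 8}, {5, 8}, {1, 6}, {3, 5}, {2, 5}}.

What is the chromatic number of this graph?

3

3, 4, 5 form a triangle, so at least 3 colors are needed.
One proper 3-coloring: 1=blue, 2=red, 3=blue, 4=red, 5=green, 6=green, 7=red, 8=blue. No two adjacent vertices share a color.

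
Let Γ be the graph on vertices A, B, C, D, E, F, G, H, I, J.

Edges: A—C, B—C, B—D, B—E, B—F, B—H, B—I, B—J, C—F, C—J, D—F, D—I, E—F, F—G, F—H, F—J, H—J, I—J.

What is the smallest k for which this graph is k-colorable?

B, F, H, J form a clique, so at least 4 colors are needed.
4 colors suffice: color red → {A, F, I}; color blue → {B, G}; color green → {D, E, J}; color yellow → {C, H}. No two adjacent vertices share a color.

4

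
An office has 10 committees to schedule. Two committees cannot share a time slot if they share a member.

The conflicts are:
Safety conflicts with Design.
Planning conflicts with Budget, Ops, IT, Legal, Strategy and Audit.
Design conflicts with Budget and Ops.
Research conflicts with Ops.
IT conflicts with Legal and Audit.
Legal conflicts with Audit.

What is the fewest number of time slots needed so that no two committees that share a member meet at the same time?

4

Planning, IT, Legal, Audit pairwise conflict, so at least 4 time slots are needed.
4 time slots suffice: time slot 1 → {Planning, Design, Research}; time slot 2 → {Safety, Budget, Ops, Legal, Strategy}; time slot 3 → {IT}; time slot 4 → {Audit}. No two conflicting committees share a time slot.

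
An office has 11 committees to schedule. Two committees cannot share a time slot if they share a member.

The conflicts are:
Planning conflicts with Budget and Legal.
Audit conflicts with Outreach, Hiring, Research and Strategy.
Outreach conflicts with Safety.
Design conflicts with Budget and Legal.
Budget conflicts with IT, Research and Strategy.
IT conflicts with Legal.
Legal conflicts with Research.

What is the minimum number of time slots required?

2

Budget and Research conflict, so at least 2 time slots are needed.
2 time slots suffice: time slot 1 → {Audit, Budget, Safety, Legal}; time slot 2 → {Planning, Outreach, Design, Hiring, IT, Research, Strategy}. No two conflicting committees share a time slot.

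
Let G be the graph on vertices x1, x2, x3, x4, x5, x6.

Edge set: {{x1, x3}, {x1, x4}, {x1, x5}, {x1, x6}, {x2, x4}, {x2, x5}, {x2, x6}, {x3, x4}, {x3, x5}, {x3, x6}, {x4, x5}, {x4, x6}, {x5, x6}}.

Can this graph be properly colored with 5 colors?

The chromatic number is 5. x1, x3, x4, x5, x6 form a clique, so at least 5 colors are needed.
One proper 5-coloring: x1=P, x2=Y, x3=Y, x4=B, x5=G, x6=R.
That is already a proper 5-coloring.

Yes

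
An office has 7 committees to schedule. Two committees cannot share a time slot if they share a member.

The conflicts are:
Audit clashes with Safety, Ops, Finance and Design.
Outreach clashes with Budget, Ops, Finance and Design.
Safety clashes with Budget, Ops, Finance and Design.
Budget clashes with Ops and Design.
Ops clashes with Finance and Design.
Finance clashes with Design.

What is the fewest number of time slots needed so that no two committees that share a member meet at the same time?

Audit, Safety, Ops, Finance, Design all conflict with each other, so at least 5 time slots are needed.
5 time slots suffice: Audit=5, Outreach=3, Safety=3, Budget=4, Ops=2, Finance=4, Design=1. Each listed conflict is separated.

5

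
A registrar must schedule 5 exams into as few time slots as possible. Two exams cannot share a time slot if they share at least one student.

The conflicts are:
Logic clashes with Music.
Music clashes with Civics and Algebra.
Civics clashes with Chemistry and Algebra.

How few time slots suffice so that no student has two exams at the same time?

3

Music, Civics, Algebra pairwise conflict, so at least 3 time slots are needed.
A valid assignment using 3 time slots: Logic=1, Music=2, Civics=1, Chemistry=2, Algebra=3. Each listed conflict is separated.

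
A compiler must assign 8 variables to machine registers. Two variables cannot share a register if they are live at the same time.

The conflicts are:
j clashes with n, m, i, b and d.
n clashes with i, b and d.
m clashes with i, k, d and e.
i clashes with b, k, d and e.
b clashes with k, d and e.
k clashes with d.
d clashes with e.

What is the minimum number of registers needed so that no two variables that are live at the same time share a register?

j, n, i, b, d pairwise conflict, so at least 5 registers are needed.
5 registers suffice: j=4, n=5, m=3, i=2, b=3, k=4, d=1, e=4. No two conflicting variables share a register.

5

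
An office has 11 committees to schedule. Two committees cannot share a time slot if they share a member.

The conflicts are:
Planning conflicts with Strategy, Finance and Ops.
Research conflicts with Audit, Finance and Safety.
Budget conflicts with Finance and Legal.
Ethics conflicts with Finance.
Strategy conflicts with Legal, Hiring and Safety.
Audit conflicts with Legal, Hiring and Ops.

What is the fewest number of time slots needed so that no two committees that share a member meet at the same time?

3

The cycle Ops-Planning-Finance-Research-Audit-Ops has odd length 5, so it cannot be 2-colored; at least 3 time slots are needed.
A valid assignment using 3 time slots: Planning=2, Research=2, Budget=3, Ethics=2, Strategy=1, Audit=1, Finance=1, Legal=2, Hiring=2, Ops=3, Safety=3. Each listed conflict is separated.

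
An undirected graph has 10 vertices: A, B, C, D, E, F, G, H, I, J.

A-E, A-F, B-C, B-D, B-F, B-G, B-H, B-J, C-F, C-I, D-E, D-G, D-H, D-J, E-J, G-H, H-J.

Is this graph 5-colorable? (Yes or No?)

The chromatic number is 4. B, D, G, H are pairwise adjacent (a clique of size 4), so at least 4 colors are needed.
A valid assignment using 4 colors: A=3, B=1, C=3, D=2, E=1, F=2, G=4, H=3, I=1, J=4.
Since 5 ≥ 4, a proper 5-coloring certainly exists.

Yes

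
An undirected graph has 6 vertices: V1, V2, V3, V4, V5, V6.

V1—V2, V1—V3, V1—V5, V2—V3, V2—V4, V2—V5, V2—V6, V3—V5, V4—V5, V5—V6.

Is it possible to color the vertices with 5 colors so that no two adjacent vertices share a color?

Yes

The chromatic number is 4. V1, V2, V3, V5 are mutually adjacent (a clique of size 4), so at least 4 colors are needed.
4 colors suffice: color 1 → {V2}; color 2 → {V5}; color 3 → {V3, V4, V6}; color 4 → {V1}.
Since 5 ≥ 4, a proper 5-coloring certainly exists.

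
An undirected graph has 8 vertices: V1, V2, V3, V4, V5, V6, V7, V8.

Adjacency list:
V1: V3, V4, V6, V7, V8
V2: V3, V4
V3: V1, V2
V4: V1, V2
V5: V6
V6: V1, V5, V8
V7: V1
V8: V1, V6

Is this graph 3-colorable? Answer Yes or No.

The chromatic number is 3. V1, V6, V8 are mutually adjacent, so at least 3 colors are needed.
3 colors suffice: V1=R, V2=R, V3=B, V4=B, V5=R, V6=B, V7=B, V8=G.
That is already a proper 3-coloring.

Yes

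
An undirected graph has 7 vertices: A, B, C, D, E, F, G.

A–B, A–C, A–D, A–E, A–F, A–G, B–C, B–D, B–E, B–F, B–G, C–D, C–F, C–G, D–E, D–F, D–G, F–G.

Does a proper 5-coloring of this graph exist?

A, B, C, D, F, G are pairwise adjacent (a clique of size 6), so at least 6 colors are needed.
So 5 colors are not enough.

No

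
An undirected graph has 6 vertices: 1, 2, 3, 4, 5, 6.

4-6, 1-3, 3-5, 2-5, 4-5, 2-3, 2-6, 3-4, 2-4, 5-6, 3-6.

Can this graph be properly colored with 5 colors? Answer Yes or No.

Yes

The chromatic number is 5. 2, 3, 4, 5, 6 are pairwise adjacent (a clique of size 5), so at least 5 colors are needed.
5 colors suffice: color a → {3}; color b → {1, 5}; color c → {6}; color d → {2}; color e → {4}.
That is already a proper 5-coloring.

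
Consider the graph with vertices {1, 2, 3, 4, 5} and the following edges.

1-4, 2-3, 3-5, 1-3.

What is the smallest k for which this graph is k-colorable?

2

3 and 5 are adjacent, so at least 2 colors are needed.
One proper 2-coloring: 1=b, 2=b, 3=a, 4=a, 5=b. Every edge joins two different colors.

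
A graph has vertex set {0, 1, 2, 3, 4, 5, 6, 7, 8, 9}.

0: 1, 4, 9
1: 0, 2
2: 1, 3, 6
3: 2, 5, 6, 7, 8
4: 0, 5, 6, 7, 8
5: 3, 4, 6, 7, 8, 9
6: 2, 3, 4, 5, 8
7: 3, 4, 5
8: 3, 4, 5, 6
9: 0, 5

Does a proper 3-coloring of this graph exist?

No

4, 5, 6, 8 form a clique, so at least 4 colors are needed.
So 3 colors are not enough.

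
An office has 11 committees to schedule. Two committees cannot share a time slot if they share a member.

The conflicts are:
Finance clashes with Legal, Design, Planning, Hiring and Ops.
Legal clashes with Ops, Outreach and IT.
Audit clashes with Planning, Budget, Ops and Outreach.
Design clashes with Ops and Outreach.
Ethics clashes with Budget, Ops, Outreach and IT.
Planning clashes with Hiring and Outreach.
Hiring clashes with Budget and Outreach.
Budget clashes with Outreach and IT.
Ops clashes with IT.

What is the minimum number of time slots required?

3

Finance, Legal, Ops all conflict with each other, so at least 3 time slots are needed.
Using 3 time slots: Finance=1, Legal=3, Audit=3, Design=3, Ethics=3, Planning=2, Hiring=3, Budget=2, Ops=2, Outreach=1, IT=1. Every pair that conflicts lands in different time slots.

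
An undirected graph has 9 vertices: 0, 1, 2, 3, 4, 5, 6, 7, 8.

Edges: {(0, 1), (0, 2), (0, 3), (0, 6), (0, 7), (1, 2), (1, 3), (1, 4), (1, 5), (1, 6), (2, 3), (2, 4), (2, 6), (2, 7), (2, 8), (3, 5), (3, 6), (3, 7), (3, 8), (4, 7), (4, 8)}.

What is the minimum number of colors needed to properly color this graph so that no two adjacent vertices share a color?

0, 1, 2, 3, 6 are mutually adjacent (a clique of size 5), so at least 5 colors are needed.
A valid assignment using 5 colors: 0=d, 1=c, 2=b, 3=a, 4=a, 5=b, 6=e, 7=c, 8=c. No two adjacent vertices share a color.

5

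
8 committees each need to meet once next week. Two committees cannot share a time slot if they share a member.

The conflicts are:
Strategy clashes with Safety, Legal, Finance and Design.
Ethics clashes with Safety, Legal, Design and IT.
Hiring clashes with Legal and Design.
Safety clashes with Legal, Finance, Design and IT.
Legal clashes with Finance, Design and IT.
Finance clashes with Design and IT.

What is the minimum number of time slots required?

Strategy, Safety, Legal, Finance, Design are mutually in conflict, so at least 5 time slots are needed.
5 time slots suffice: time slot 1 → {Legal}; time slot 2 → {Design, IT}; time slot 3 → {Hiring, Safety}; time slot 4 → {Ethics, Finance}; time slot 5 → {Strategy}. Each listed conflict is separated.

5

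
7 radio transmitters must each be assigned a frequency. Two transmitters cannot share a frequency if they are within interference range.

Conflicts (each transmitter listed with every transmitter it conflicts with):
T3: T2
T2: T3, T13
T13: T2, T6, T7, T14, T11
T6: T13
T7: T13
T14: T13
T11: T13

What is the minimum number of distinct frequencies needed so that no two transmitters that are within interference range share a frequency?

2

T2 and T13 conflict, so at least 2 frequencies are needed.
2 frequencies suffice: frequency 1 → {T3, T13}; frequency 2 → {T2, T6, T7, T14, T11}. Every pair that conflicts lands in different frequencies.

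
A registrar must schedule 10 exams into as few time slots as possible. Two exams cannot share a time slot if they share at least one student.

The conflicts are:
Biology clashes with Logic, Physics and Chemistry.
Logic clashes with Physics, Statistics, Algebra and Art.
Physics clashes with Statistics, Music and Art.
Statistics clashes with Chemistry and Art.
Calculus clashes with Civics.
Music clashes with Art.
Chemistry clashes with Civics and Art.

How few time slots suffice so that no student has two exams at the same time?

4

Logic, Physics, Statistics, Art pairwise conflict, so at least 4 time slots are needed.
Using 4 time slots: Biology=2, Logic=3, Physics=1, Statistics=4, Calculus=1, Music=3, Chemistry=1, Algebra=1, Civics=2, Art=2. Each listed conflict is separated.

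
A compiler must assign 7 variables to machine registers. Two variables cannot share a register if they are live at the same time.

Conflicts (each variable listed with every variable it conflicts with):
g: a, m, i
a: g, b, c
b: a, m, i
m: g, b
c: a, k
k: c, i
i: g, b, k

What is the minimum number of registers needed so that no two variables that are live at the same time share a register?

3

The cycle i-k-c-a-g-i has odd length 5, so it cannot be 2-colored; at least 3 registers are needed.
3 registers suffice: register 1 → {a, m, i}; register 2 → {g, b, c}; register 3 → {k}. Every pair that conflicts lands in different registers.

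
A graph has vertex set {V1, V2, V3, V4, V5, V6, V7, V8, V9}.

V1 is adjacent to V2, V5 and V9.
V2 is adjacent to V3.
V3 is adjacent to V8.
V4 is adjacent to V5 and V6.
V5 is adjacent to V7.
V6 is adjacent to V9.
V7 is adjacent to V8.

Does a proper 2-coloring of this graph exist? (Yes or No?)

No

The cycle V4-V5-V1-V9-V6-V4 has odd length 5, so it cannot be 2-colored; at least 3 colors are needed.
So 2 colors are not enough.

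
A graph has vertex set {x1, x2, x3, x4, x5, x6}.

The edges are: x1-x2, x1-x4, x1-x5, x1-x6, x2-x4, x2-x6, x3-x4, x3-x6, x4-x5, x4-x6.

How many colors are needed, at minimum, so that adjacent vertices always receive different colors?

x1, x2, x4, x6 are pairwise adjacent (a clique of size 4), so at least 4 colors are needed.
One proper 4-coloring: x1=3, x2=4, x3=3, x4=1, x5=2, x6=2. Each edge has distinct colors on its endpoints.

4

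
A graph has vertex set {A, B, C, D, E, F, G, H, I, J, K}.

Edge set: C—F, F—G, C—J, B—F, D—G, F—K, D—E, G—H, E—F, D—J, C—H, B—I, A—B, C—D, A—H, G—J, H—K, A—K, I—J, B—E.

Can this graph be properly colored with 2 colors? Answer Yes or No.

A, H, K form a triangle, so at least 3 colors are needed.
So 2 colors are not enough.

No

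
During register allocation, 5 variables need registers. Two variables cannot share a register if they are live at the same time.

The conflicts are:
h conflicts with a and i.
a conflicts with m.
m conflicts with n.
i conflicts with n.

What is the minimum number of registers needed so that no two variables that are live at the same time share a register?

The cycle n-i-h-a-m-n has odd length 5, so it cannot be 2-colored; at least 3 registers are needed.
3 registers suffice: register 1 → {h, m}; register 2 → {a, i}; register 3 → {n}. Every pair that conflicts lands in different registers.

3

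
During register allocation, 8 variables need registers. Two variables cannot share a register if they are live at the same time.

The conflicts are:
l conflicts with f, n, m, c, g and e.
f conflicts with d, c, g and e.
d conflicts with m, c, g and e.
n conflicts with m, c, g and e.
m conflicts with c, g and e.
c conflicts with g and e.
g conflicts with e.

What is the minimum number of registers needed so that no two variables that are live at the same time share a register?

6

l, n, m, c, g, e pairwise conflict, so at least 6 registers are needed.
A valid assignment using 6 registers: l=4, f=5, d=4, n=6, m=5, c=1, g=3, e=2. Each listed conflict is separated.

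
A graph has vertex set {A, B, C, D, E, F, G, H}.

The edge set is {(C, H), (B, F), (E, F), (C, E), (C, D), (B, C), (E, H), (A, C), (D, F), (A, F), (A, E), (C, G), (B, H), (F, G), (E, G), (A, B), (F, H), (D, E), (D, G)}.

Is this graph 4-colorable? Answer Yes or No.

Yes

The chromatic number is 4. C, D, E, G are pairwise adjacent (a clique of size 4), so at least 4 colors are needed.
One proper 4-coloring: A=3, B=2, C=1, D=4, E=2, F=1, G=3, H=3.
That is already a proper 4-coloring.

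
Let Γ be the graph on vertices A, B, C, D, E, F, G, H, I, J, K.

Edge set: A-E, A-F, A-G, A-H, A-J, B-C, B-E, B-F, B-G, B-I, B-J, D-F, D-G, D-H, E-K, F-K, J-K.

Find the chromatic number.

F and K are adjacent, so at least 2 colors are needed.
2 colors suffice: color 1 → {A, B, D, K}; color 2 → {C, E, F, G, H, I, J}. Every edge joins two different colors.

2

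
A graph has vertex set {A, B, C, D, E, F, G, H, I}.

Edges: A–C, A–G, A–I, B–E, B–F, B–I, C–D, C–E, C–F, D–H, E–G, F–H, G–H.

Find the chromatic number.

3

The cycle C-A-I-B-E-C has odd length 5, so it cannot be 2-colored; at least 3 colors are needed.
3 colors suffice: A=green, B=red, C=red, D=blue, E=green, F=blue, G=blue, H=red, I=blue. Each edge has distinct colors on its endpoints.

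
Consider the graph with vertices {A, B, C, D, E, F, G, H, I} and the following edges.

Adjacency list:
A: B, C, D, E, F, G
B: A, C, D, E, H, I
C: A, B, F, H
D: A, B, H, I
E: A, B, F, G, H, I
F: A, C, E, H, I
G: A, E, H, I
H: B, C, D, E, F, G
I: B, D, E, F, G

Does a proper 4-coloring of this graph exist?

Yes

The chromatic number is 3. C, F, H form a triangle, so at least 3 colors are needed.
A valid assignment using 3 colors: A=1, B=2, C=3, D=3, E=3, F=2, G=2, H=1, I=1.
Since 4 ≥ 3, a proper 4-coloring certainly exists.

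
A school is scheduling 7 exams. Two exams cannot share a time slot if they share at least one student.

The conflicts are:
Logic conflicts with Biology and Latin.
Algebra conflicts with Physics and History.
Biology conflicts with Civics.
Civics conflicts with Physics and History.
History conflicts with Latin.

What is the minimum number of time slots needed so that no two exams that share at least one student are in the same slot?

The cycle Latin-History-Civics-Biology-Logic-Latin has odd length 5, so it cannot be 2-colored; at least 3 time slots are needed.
Using 3 time slots: Logic=3, Algebra=1, Biology=2, Civics=1, Physics=2, History=2, Latin=1. No two conflicting exams share a time slot.

3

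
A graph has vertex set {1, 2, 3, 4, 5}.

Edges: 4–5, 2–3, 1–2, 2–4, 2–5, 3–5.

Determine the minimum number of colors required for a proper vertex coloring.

3

2, 4, 5 are mutually adjacent, so at least 3 colors are needed.
3 colors suffice: color a → {2}; color b → {1, 5}; color c → {3, 4}. Each edge has distinct colors on its endpoints.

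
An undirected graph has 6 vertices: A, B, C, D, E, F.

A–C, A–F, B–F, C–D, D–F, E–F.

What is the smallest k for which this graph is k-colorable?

A and C are adjacent, so at least 2 colors are needed.
A valid assignment using 2 colors: A=2, B=2, C=1, D=2, E=2, F=1. Every edge joins two different colors.

2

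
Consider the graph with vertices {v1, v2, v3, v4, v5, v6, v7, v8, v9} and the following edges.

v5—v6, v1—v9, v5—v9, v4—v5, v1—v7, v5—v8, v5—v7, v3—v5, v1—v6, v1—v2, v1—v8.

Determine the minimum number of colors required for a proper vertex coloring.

v5 and v8 are adjacent, so at least 2 colors are needed.
2 colors suffice: color 1 → {v1, v5}; color 2 → {v2, v3, v4, v6, v7, v8, v9}. Every edge joins two different colors.

2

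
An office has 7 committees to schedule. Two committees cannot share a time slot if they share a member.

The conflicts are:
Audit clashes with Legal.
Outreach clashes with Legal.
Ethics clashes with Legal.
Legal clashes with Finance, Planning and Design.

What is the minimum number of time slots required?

2

Legal and Finance conflict, so at least 2 time slots are needed.
2 time slots suffice: Audit=2, Outreach=2, Ethics=2, Legal=1, Finance=2, Planning=2, Design=2. No two conflicting committees share a time slot.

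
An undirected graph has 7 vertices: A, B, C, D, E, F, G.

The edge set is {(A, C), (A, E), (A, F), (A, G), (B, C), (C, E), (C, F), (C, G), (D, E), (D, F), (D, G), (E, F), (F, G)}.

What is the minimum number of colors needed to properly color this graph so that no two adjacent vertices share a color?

A, C, F, G form a clique, so at least 4 colors are needed.
4 colors suffice: color red → {B, F}; color blue → {C, D}; color green → {E, G}; color yellow → {A}. No two adjacent vertices share a color.

4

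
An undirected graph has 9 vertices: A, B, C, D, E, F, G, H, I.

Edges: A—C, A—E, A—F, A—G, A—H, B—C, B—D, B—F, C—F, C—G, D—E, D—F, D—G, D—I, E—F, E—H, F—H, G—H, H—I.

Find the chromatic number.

4

A, E, F, H are pairwise adjacent (a clique of size 4), so at least 4 colors are needed.
4 colors suffice: color red → {F, G, I}; color blue → {C, D, H}; color green → {A, B}; color yellow → {E}. No two adjacent vertices share a color.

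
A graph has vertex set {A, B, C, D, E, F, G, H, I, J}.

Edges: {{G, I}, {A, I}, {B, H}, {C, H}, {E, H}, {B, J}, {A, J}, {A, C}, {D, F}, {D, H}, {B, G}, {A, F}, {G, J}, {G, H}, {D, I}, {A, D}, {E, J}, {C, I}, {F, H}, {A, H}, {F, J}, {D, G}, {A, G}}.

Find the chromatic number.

A, D, F, H form a clique, so at least 4 colors are needed.
4 colors suffice: color 1 → {A, B, E}; color 2 → {H, I, J}; color 3 → {C, F, G}; color 4 → {D}. No two adjacent vertices share a color.

4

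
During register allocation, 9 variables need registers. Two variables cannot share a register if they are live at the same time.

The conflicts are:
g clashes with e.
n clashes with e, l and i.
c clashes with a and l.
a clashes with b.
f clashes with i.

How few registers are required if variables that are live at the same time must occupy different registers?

2

c and l conflict, so at least 2 registers are needed.
2 registers suffice: register 1 → {g, n, c, f, b}; register 2 → {e, a, l, i}. Every pair that conflicts lands in different registers.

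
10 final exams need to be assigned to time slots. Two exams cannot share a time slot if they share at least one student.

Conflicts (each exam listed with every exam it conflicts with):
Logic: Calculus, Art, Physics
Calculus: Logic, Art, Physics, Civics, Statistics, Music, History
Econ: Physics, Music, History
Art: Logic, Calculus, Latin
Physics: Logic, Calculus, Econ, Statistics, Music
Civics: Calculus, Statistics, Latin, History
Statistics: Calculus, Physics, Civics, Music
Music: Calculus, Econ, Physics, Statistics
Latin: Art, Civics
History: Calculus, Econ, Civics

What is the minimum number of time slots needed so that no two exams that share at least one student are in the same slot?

4

Calculus, Physics, Statistics, Music pairwise conflict, so at least 4 time slots are needed.
4 time slots suffice: time slot 1 → {Calculus, Econ, Latin}; time slot 2 → {Art, Physics, Civics}; time slot 3 → {Logic, Music, History}; time slot 4 → {Statistics}. No two conflicting exams share a time slot.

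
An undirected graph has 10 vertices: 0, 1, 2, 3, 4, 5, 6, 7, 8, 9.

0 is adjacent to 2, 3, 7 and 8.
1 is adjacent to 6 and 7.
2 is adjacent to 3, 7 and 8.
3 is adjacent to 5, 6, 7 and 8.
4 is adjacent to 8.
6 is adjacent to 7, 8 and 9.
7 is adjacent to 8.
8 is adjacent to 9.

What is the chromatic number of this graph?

5

0, 2, 3, 7, 8 are pairwise adjacent (a clique of size 5), so at least 5 colors are needed.
5 colors suffice: color red → {1, 5, 8}; color blue → {4, 7, 9}; color green → {3}; color yellow → {0, 6}; color purple → {2}. No two adjacent vertices share a color.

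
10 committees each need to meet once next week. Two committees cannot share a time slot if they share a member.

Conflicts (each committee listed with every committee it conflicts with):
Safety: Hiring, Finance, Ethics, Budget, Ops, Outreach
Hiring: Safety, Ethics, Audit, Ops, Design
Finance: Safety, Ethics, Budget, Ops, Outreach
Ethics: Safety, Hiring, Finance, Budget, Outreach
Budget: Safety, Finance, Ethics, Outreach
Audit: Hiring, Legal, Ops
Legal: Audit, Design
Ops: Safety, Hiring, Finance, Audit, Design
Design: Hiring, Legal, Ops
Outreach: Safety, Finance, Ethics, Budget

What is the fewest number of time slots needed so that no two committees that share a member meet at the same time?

5

Safety, Finance, Ethics, Budget, Outreach are mutually in conflict, so at least 5 time slots are needed.
5 time slots suffice: Safety=1, Hiring=3, Finance=3, Ethics=2, Budget=4, Audit=1, Legal=2, Ops=2, Design=1, Outreach=5. Each listed conflict is separated.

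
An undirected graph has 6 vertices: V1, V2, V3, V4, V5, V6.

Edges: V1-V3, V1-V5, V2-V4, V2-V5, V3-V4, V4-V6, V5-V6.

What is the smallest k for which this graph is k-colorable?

The cycle V5-V6-V4-V3-V1-V5 has odd length 5, so it cannot be 2-colored; at least 3 colors are needed.
3 colors suffice: color 1 → {V4, V5}; color 2 → {V2, V3, V6}; color 3 → {V1}. No two adjacent vertices share a color.

3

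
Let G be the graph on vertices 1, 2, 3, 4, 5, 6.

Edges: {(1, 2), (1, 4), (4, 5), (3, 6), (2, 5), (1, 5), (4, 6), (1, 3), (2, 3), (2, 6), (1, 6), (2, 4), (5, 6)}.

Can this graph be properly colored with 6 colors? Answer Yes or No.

The chromatic number is 5. 1, 2, 4, 5, 6 are mutually adjacent (a clique of size 5), so at least 5 colors are needed.
5 colors suffice: color a → {2}; color b → {6}; color c → {1}; color d → {3, 4}; color e → {5}.
Since 6 ≥ 5, a proper 6-coloring certainly exists.

Yes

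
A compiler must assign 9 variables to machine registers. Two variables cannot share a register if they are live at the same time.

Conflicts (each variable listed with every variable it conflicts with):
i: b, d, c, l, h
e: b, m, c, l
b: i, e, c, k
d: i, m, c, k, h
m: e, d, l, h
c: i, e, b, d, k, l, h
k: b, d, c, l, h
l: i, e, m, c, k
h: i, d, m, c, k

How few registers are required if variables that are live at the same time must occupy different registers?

4

i, d, c, h pairwise conflict, so at least 4 registers are needed.
A valid assignment using 4 registers: i=2, e=2, b=3, d=4, m=1, c=1, k=2, l=3, h=3. Every pair that conflicts lands in different registers.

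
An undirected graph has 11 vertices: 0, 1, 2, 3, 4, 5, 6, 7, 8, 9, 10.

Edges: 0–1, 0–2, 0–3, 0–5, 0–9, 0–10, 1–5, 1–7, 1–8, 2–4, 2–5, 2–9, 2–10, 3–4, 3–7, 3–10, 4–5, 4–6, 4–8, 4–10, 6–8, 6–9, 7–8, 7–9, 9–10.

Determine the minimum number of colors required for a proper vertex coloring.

0, 2, 9, 10 form a clique, so at least 4 colors are needed.
A valid assignment using 4 colors: 0=a, 1=c, 2=c, 3=b, 4=a, 5=b, 6=c, 7=a, 8=b, 9=b, 10=d. Every edge joins two different colors.

4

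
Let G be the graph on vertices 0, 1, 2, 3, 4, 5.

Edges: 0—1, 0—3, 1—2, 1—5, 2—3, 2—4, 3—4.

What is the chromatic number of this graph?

2, 3, 4 are mutually adjacent, so at least 3 colors are needed.
3 colors suffice: 0=a, 1=b, 2=a, 3=b, 4=c, 5=a. Every edge joins two different colors.

3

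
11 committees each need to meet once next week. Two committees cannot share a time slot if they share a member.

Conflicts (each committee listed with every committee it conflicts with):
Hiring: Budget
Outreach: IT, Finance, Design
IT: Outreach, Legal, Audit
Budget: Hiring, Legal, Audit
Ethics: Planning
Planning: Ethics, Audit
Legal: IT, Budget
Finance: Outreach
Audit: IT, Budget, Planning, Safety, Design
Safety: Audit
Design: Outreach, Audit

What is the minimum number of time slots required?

Outreach and IT conflict, so at least 2 time slots are needed.
2 time slots suffice: time slot 1 → {Hiring, Outreach, Ethics, Legal, Audit}; time slot 2 → {IT, Budget, Planning, Finance, Safety, Design}. No two conflicting committees share a time slot.

2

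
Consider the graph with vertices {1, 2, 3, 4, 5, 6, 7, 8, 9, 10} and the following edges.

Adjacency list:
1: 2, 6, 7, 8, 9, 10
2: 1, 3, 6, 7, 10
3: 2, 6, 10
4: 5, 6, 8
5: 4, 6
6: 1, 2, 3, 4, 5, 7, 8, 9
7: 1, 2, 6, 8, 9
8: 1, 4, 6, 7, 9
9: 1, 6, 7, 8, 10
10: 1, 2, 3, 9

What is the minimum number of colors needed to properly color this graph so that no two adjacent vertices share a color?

5

1, 6, 7, 8, 9 are mutually adjacent (a clique of size 5), so at least 5 colors are needed.
5 colors suffice: color red → {6, 10}; color blue → {1, 3, 4}; color green → {5, 7}; color yellow → {2, 9}; color purple → {8}. Each edge has distinct colors on its endpoints.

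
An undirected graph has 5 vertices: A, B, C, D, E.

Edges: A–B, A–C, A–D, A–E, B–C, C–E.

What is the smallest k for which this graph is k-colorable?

3

A, B, C form a triangle, so at least 3 colors are needed.
3 colors suffice: color 1 → {A}; color 2 → {C, D}; color 3 → {B, E}. No two adjacent vertices share a color.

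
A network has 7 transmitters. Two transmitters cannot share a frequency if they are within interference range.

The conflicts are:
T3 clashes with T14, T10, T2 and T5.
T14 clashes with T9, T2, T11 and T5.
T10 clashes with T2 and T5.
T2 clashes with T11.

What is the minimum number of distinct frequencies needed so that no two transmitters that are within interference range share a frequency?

3

T3, T10, T2 all conflict with each other, so at least 3 frequencies are needed.
Using 3 frequencies: T3=3, T14=1, T9=2, T10=1, T2=2, T11=3, T5=2. Each listed conflict is separated.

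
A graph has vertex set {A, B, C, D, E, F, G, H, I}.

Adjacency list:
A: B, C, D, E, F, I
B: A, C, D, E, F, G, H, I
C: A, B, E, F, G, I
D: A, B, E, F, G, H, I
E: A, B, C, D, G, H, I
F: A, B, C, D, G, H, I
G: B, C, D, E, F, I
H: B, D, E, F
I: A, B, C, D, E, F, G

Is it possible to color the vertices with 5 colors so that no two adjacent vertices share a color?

The chromatic number is 5. A, B, D, E, I are mutually adjacent (a clique of size 5), so at least 5 colors are needed.
5 colors suffice: A=5, B=1, C=4, D=4, E=3, F=3, G=5, H=2, I=2.
That is already a proper 5-coloring.

Yes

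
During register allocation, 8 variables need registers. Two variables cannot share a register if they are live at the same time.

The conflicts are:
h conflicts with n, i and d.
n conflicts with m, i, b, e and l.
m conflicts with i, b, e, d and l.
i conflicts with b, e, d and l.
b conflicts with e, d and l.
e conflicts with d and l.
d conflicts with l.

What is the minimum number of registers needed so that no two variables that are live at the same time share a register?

n, m, i, b, e, l are mutually in conflict, so at least 6 registers are needed.
6 registers suffice: register 1 → {i}; register 2 → {h, b}; register 3 → {n, d}; register 4 → {m}; register 5 → {e}; register 6 → {l}. Every pair that conflicts lands in different registers.

6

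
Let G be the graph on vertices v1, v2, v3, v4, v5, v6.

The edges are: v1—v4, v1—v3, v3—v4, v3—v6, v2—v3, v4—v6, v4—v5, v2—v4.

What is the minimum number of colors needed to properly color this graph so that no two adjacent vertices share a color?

3

v2, v3, v4 are mutually adjacent, so at least 3 colors are needed.
One proper 3-coloring: v1=3, v2=3, v3=2, v4=1, v5=2, v6=3. No two adjacent vertices share a color.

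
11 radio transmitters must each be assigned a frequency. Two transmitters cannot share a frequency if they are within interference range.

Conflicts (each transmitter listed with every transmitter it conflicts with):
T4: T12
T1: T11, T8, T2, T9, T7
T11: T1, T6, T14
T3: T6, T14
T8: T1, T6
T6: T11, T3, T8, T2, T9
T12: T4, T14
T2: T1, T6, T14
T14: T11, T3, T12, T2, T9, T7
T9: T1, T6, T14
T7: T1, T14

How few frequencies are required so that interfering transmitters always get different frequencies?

2

T12 and T14 conflict, so at least 2 frequencies are needed.
2 frequencies suffice: frequency 1 → {T4, T1, T6, T14}; frequency 2 → {T11, T3, T8, T12, T2, T9, T7}. Each listed conflict is separated.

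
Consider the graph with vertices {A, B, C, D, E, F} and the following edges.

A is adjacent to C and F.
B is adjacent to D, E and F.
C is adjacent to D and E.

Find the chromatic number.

The cycle C-A-F-B-D-C has odd length 5, so it cannot be 2-colored; at least 3 colors are needed.
3 colors suffice: color red → {B, C}; color blue → {D, E, F}; color green → {A}. No two adjacent vertices share a color.

3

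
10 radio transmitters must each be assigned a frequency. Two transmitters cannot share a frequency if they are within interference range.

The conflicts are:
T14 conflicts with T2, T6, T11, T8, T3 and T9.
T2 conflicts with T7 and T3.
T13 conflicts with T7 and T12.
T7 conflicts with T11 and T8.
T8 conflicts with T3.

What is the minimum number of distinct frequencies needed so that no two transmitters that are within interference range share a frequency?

3

T14, T8, T3 pairwise conflict, so at least 3 frequencies are needed.
3 frequencies suffice: frequency 1 → {T14, T7, T12}; frequency 2 → {T13, T6, T11, T3, T9}; frequency 3 → {T2, T8}. Each listed conflict is separated.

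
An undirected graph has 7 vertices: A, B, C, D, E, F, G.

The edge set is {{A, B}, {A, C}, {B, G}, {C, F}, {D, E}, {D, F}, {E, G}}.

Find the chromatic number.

The cycle C-A-B-G-E-D-F-C has odd length 7, so it cannot be 2-colored; at least 3 colors are needed.
One proper 3-coloring: A=1, B=2, C=2, D=3, E=2, F=1, G=1. Each edge has distinct colors on its endpoints.

3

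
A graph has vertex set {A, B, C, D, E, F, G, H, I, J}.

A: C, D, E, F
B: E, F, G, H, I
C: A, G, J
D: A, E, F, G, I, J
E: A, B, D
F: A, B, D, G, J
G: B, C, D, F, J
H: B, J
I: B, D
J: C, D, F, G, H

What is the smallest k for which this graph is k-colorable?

D, F, G, J are mutually adjacent (a clique of size 4), so at least 4 colors are needed.
4 colors suffice: color 1 → {B, C, D}; color 2 → {A, G, H, I}; color 3 → {E, F}; color 4 → {J}. No two adjacent vertices share a color.

4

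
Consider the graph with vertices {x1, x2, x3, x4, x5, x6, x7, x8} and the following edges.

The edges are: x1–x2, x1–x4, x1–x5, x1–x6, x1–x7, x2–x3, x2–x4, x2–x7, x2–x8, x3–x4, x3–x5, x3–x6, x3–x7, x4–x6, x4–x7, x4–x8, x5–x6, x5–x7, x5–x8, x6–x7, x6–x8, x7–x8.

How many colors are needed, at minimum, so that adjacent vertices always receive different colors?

4

x2, x4, x7, x8 are mutually adjacent (a clique of size 4), so at least 4 colors are needed.
A valid assignment using 4 colors: x1=4, x2=3, x3=4, x4=2, x5=2, x6=3, x7=1, x8=4. No two adjacent vertices share a color.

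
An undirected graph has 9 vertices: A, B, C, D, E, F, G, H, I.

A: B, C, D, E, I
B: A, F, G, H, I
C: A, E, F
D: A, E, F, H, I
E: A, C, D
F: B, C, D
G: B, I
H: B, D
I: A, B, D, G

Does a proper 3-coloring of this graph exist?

Yes

The chromatic number is 3. A, D, E are pairwise adjacent, so at least 3 colors are needed.
3 colors suffice: color 1 → {B, C, D}; color 2 → {A, F, G, H}; color 3 → {E, I}.
That is already a proper 3-coloring.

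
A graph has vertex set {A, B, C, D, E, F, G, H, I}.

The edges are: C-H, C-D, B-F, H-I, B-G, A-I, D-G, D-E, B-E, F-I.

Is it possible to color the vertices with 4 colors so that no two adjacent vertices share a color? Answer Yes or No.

The chromatic number is 3. The cycle H-C-D-G-B-F-I-H has odd length 7, so it cannot be 2-colored; at least 3 colors are needed.
One proper 3-coloring: A=blue, B=red, C=blue, D=red, E=blue, F=blue, G=blue, H=green, I=red.
Since 4 ≥ 3, a proper 4-coloring certainly exists.

Yes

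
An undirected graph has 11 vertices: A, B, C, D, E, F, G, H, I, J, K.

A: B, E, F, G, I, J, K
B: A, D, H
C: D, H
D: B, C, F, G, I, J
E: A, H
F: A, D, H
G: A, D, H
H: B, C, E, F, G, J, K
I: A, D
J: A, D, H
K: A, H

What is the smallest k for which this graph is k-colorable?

2

G and H are adjacent, so at least 2 colors are needed.
2 colors suffice: color 1 → {A, D, H}; color 2 → {B, C, E, F, G, I, J, K}. Every edge joins two different colors.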